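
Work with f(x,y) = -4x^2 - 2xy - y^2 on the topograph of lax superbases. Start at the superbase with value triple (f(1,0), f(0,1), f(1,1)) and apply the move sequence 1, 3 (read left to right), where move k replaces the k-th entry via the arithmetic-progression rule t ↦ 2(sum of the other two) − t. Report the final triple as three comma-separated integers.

start (-4,-1,-7) = (f(1,0),f(0,1),f(1,1))
replace slot 1: 2·((-1)+(-7)) − (-4) = -12 → (-12,-1,-7)
replace slot 3: 2·((-12)+(-1)) − (-7) = -19 → (-12,-1,-19)

-12,-1,-19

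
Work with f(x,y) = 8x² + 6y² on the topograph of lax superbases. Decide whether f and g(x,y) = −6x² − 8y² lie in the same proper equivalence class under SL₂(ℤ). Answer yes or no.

D₁ = -192, D₂ = -192
f: flip: (8,0,6)→(6,0,8)
f: reduced (well bottom): (6,0,8) with a≤c, −a<b≤a
g is negative-definite; reduce −g:
−g: reduced (well bottom): (6,0,8) with a≤c, −a<b≤a
flip sign back: reduced form of g is (-6,0,-8)
reduced forms (6, 0, 8) vs (-6, 0, -8) ⇒ inequivalent

no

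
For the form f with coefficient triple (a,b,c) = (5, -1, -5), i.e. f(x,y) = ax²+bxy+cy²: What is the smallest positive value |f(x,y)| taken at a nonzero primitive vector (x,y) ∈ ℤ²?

descent: ρ → (-5,1,5)  [lands on river]
river: ρ → (5,9,-1)
river: ρ → (-1,9,5)
river: ρ → (5,1,-5)
river: ρ → (-5,9,1)
river: ρ → (1,9,-5)
closes: descent 1, river 6
min |a| on river = 1

1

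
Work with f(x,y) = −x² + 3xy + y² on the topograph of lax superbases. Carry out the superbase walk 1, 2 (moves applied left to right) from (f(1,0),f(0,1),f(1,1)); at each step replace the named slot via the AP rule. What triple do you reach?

start (-1,1,3) = (f(1,0),f(0,1),f(1,1))
replace slot 1: 2·(1+3) − (-1) = 9 → (9,1,3)
replace slot 2: 2·(9+3) − 1 = 23 → (9,23,3)

9,23,3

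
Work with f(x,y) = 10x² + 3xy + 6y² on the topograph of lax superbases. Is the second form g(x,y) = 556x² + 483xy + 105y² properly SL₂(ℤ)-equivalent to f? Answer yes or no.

D₁ = -231, D₂ = -231
f: flip: (10,3,6)→(6,-3,10)
f: reduced (well bottom): (6,-3,10) with a≤c, −a<b≤a
g: flip: (556,483,105)→(105,-483,556)
g: translate: b→-63 (≡-483 mod 210), so (105,-483,556)→(105,-63,10)
g: flip: (105,-63,10)→(10,63,105)
g: translate: b→3 (≡63 mod 20), so (10,63,105)→(10,3,6)
g: flip: (10,3,6)→(6,-3,10)
g: reduced (well bottom): (6,-3,10) with a≤c, −a<b≤a
reduced forms (6, -3, 10) vs (6, -3, 10) ⇒ equivalent

yes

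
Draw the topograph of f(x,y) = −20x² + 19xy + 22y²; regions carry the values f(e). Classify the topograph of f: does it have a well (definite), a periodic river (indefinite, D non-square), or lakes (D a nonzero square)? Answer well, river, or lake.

D = b²−4ac = 19² − 4·(-20)·22 = 2121
D > 0 non-square ⇒ indefinite ⇒ periodic river

river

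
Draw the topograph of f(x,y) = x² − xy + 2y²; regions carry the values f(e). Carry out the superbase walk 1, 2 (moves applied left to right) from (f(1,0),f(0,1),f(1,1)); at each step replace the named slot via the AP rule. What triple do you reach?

start (1,2,2) = (f(1,0),f(0,1),f(1,1))
replace slot 1: 2·(2+2) − 1 = 7 → (7,2,2)
replace slot 2: 2·(7+2) − 2 = 16 → (7,16,2)

7,16,2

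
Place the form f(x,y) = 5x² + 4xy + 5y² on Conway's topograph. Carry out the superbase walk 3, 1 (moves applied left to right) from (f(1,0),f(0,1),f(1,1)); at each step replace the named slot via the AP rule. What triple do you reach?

start (5,5,14) = (f(1,0),f(0,1),f(1,1))
replace slot 3: 2·(5+5) − 14 = 6 → (5,5,6)
replace slot 1: 2·(5+6) − 5 = 17 → (17,5,6)

17,5,6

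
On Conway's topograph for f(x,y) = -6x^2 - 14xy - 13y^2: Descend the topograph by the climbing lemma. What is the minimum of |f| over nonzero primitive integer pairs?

translate: b→2 (≡14 mod 12), so (6,14,13)→(6,2,5)
flip: (6,2,5)→(5,-2,6)
reduced (well bottom): (5,-2,6) with a≤c, −a<b≤a
well minimum |f| = |-5| = 5 (negative-definite)

5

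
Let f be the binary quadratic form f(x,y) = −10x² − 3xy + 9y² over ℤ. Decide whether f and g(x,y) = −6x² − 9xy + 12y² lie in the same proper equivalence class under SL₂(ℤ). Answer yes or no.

D₁ = 369, D₂ = 369
river cycle of f (length 16): (9, 3, -10), (-10, 17, 2), (2, 19, -1), (-1, 19, 2), (2, 17, -10), (-10, 3, 9), (9, 15, -4), (-4, 17, 5), (5, 13, -10), (-10, 7, 8), … (6 more)
river cycle of g (length 10): (12, 9, -6), (-6, 15, 6), (6, 9, -12), (-12, 15, 3), (3, 15, -12), (-12, 9, 6), (6, 15, -6), (-6, 9, 12), (12, 15, -3), (-3, 15, 12)
cycles differ ⇒ inequivalent

no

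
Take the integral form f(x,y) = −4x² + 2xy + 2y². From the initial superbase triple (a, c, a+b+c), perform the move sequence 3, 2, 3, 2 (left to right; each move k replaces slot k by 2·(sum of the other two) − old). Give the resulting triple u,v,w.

start (-4,2,0) = (f(1,0),f(0,1),f(1,1))
replace slot 3: 2·((-4)+2) − 0 = -4 → (-4,2,-4)
replace slot 2: 2·((-4)+(-4)) − 2 = -18 → (-4,-18,-4)
replace slot 3: 2·((-4)+(-18)) − (-4) = -40 → (-4,-18,-40)
replace slot 2: 2·((-4)+(-40)) − (-18) = -70 → (-4,-70,-40)

-4,-70,-40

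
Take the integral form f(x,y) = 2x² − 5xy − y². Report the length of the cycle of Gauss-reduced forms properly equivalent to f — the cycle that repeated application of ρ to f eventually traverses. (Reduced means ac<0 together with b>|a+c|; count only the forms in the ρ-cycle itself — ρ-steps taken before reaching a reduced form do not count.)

D = 33, ⌊√D⌋ = 5
descent: ρ → (-1,5,2)  [lands on river]
river: ρ → (2,3,-3)
river: ρ → (-3,3,2)
river: ρ → (2,5,-1)
ρ-cycle length = 4 (tail of 1 descent step not counted)

4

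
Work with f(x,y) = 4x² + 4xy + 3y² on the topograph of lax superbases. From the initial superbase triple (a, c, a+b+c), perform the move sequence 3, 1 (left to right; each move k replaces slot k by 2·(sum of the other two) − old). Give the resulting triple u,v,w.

start (4,3,11) = (f(1,0),f(0,1),f(1,1))
replace slot 3: 2·(4+3) − 11 = 3 → (4,3,3)
replace slot 1: 2·(3+3) − 4 = 8 → (8,3,3)

8,3,3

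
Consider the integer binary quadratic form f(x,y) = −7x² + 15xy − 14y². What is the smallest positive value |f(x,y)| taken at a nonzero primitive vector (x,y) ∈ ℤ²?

translate: b→-1 (≡-15 mod 14), so (7,-15,14)→(7,-1,6)
flip: (7,-1,6)→(6,1,7)
reduced (well bottom): (6,1,7) with a≤c, −a<b≤a
well minimum |f| = |-6| = 6 (negative-definite)

6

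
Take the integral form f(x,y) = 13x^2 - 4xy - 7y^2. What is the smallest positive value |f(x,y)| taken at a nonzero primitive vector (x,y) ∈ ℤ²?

descent: ρ → (-7,18,2)  [lands on river]
river: ρ → (2,18,-7)
river: ρ → (-7,10,10)
river: ρ → (10,10,-7)
closes: descent 1, river 4
min |a| on river = 2

2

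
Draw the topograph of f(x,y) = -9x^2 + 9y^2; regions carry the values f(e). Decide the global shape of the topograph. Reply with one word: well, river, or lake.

D = b²−4ac = 0² − 4·(-9)·9 = 324
D = 18² is a perfect square ⇒ form factors over ℤ ⇒ lakes

lake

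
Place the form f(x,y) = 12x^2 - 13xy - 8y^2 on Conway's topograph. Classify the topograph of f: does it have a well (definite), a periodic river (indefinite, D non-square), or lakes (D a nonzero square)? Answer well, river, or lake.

D = b²−4ac = (-13)² − 4·12·(-8) = 553
D > 0 non-square ⇒ indefinite ⇒ periodic river

river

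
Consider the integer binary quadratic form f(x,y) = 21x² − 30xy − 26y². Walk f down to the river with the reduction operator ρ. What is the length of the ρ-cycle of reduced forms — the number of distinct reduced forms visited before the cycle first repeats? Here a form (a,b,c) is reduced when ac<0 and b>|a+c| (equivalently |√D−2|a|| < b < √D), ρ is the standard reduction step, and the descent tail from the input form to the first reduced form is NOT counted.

D = 3084, ⌊√D⌋ = 55
descent: ρ → (-26,30,21)  [lands on river]
river: ρ → (21,54,-2)
river: ρ → (-2,54,21)
river: ρ → (21,30,-26)
river: ρ → (-26,22,25)
river: ρ → (25,28,-23)
river: ρ → (-23,18,30)
river: ρ → (30,42,-11)
river: ρ → (-11,46,22)
river: ρ → (22,42,-15)
river: ρ → (-15,48,13)
river: ρ → (13,30,-42)
river: ρ → (-42,54,1)
river: ρ → (1,54,-42)
river: ρ → (-42,30,13)
river: ρ → (13,48,-15)
river: ρ → (-15,42,22)
river: ρ → (22,46,-11)
river: ρ → (-11,42,30)
river: ρ → (30,18,-23)
river: ρ → (-23,28,25)
river: ρ → (25,22,-26)
ρ-cycle length = 22 (tail of 1 descent step not counted)

22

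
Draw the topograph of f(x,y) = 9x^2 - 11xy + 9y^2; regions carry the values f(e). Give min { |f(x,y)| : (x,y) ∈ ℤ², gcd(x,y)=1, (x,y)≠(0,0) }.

translate: b→7 (≡-11 mod 18), so (9,-11,9)→(9,7,7)
flip: (9,7,7)→(7,-7,9)
translate: b→7 (≡-7 mod 14), so (7,-7,9)→(7,7,9)
reduced (well bottom): (7,7,9) with a≤c, −a<b≤a
well minimum = a = 7

7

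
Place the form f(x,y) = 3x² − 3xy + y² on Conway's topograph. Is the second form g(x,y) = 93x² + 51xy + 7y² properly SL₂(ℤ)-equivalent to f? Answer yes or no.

D₁ = -3, D₂ = -3
f: translate: b→3 (≡-3 mod 6), so (3,-3,1)→(3,3,1)
f: flip: (3,3,1)→(1,-3,3)
f: translate: b→1 (≡-3 mod 2), so (1,-3,3)→(1,1,1)
f: reduced (well bottom): (1,1,1) with a≤c, −a<b≤a
g: flip: (93,51,7)→(7,-51,93)
g: translate: b→5 (≡-51 mod 14), so (7,-51,93)→(7,5,1)
g: flip: (7,5,1)→(1,-5,7)
g: translate: b→1 (≡-5 mod 2), so (1,-5,7)→(1,1,1)
g: reduced (well bottom): (1,1,1) with a≤c, −a<b≤a
reduced forms (1, 1, 1) vs (1, 1, 1) ⇒ equivalent

yes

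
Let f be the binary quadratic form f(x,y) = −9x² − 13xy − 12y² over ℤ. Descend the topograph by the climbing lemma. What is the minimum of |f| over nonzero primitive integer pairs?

translate: b→-5 (≡13 mod 18), so (9,13,12)→(9,-5,8)
flip: (9,-5,8)→(8,5,9)
reduced (well bottom): (8,5,9) with a≤c, −a<b≤a
well minimum |f| = |-8| = 8 (negative-definite)

8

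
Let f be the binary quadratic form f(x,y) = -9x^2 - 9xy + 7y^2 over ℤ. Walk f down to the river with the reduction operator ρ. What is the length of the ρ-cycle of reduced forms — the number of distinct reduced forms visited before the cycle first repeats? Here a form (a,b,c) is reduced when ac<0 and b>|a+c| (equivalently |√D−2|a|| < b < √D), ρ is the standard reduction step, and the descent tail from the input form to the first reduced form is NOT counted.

D = 333, ⌊√D⌋ = 18
descent: ρ → (7,9,-9)  [lands on river]
river: ρ → (-9,9,7)
river: ρ → (7,5,-11)
river: ρ → (-11,17,1)
river: ρ → (1,17,-11)
river: ρ → (-11,5,7)
ρ-cycle length = 6 (tail of 1 descent step not counted)

6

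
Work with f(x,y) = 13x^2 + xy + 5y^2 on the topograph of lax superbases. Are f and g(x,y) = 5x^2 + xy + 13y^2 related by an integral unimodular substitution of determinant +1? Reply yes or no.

D₁ = -259, D₂ = -259
f: flip: (13,1,5)→(5,-1,13)
f: reduced (well bottom): (5,-1,13) with a≤c, −a<b≤a
g: reduced (well bottom): (5,1,13) with a≤c, −a<b≤a
reduced forms (5, -1, 13) vs (5, 1, 13) ⇒ inequivalent

no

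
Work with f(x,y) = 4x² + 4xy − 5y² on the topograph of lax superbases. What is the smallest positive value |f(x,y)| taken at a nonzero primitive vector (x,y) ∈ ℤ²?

river: ρ → (-5,6,3)
river: ρ → (3,6,-5)
river: ρ → (-5,4,4)
river: ρ → (4,4,-5)
closes: descent 0, river 4
min |a| on river = 3

3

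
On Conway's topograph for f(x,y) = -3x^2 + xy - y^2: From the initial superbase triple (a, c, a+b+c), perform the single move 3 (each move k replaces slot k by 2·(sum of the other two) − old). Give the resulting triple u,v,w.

start (-3,-1,-3) = (f(1,0),f(0,1),f(1,1))
replace slot 3: 2·((-3)+(-1)) − (-3) = -5 → (-3,-1,-5)

-3,-1,-5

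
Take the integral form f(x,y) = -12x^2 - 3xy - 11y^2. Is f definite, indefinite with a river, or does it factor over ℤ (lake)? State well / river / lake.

D = b²−4ac = (-3)² − 4·(-12)·(-11) = -519
D < 0 ⇒ definite ⇒ every region one sign ⇒ single well

well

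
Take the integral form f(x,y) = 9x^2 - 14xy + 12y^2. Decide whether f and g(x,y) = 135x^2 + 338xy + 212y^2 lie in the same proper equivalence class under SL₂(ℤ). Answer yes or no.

D₁ = -236, D₂ = -236
f: translate: b→4 (≡-14 mod 18), so (9,-14,12)→(9,4,7)
f: flip: (9,4,7)→(7,-4,9)
f: reduced (well bottom): (7,-4,9) with a≤c, −a<b≤a
g: translate: b→68 (≡338 mod 270), so (135,338,212)→(135,68,9)
g: flip: (135,68,9)→(9,-68,135)
g: translate: b→4 (≡-68 mod 18), so (9,-68,135)→(9,4,7)
g: flip: (9,4,7)→(7,-4,9)
g: reduced (well bottom): (7,-4,9) with a≤c, −a<b≤a
reduced forms (7, -4, 9) vs (7, -4, 9) ⇒ equivalent

yes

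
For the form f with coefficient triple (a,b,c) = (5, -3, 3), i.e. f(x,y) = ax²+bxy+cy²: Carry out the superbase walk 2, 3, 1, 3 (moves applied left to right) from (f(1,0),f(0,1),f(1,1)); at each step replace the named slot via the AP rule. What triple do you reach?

start (5,3,5) = (f(1,0),f(0,1),f(1,1))
replace slot 2: 2·(5+5) − 3 = 17 → (5,17,5)
replace slot 3: 2·(5+17) − 5 = 39 → (5,17,39)
replace slot 1: 2·(17+39) − 5 = 107 → (107,17,39)
replace slot 3: 2·(107+17) − 39 = 209 → (107,17,209)

107,17,209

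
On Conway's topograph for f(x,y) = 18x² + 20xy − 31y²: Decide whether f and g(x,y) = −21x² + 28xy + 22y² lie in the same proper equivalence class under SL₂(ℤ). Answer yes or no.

D₁ = 2632, D₂ = 2632
river cycle of f (length 8): (-31, 42, 7), (7, 42, -31), (-31, 20, 18), (18, 16, -33), (-33, 50, 1), (1, 50, -33), (-33, 16, 18), (18, 20, -31)
river cycle of g (length 8): (22, 16, -27), (-27, 38, 11), (11, 50, -3), (-3, 46, 43), (43, 40, -6), (-6, 44, 29), (29, 14, -21), (-21, 28, 22)
cycles differ ⇒ inequivalent

no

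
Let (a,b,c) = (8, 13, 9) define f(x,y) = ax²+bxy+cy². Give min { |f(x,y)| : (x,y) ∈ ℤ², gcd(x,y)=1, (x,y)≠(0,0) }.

translate: b→-3 (≡13 mod 16), so (8,13,9)→(8,-3,4)
flip: (8,-3,4)→(4,3,8)
reduced (well bottom): (4,3,8) with a≤c, −a<b≤a
well minimum = a = 4

4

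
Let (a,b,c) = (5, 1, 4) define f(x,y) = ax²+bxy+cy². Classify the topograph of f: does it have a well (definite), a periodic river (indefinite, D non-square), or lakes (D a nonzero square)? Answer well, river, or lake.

D = b²−4ac = 1² − 4·5·4 = -79
D < 0 ⇒ definite ⇒ every region one sign ⇒ single well

well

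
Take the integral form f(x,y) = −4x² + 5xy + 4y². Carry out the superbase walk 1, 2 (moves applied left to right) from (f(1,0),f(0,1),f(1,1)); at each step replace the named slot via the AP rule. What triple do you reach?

start (-4,4,5) = (f(1,0),f(0,1),f(1,1))
replace slot 1: 2·(4+5) − (-4) = 22 → (22,4,5)
replace slot 2: 2·(22+5) − 4 = 50 → (22,50,5)

22,50,5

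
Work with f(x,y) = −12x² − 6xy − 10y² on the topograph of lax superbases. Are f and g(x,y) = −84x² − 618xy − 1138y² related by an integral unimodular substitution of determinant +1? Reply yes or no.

D₁ = -444, D₂ = -444
f is negative-definite; reduce −f:
−f: flip: (12,6,10)→(10,-6,12)
−f: reduced (well bottom): (10,-6,12) with a≤c, −a<b≤a
flip sign back: reduced form of f is (-10,6,-12)
g is negative-definite; reduce −g:
−g: translate: b→-54 (≡618 mod 168), so (84,618,1138)→(84,-54,10)
−g: flip: (84,-54,10)→(10,54,84)
−g: translate: b→-6 (≡54 mod 20), so (10,54,84)→(10,-6,12)
−g: reduced (well bottom): (10,-6,12) with a≤c, −a<b≤a
flip sign back: reduced form of g is (-10,6,-12)
reduced forms (-10, 6, -12) vs (-10, 6, -12) ⇒ equivalent

yes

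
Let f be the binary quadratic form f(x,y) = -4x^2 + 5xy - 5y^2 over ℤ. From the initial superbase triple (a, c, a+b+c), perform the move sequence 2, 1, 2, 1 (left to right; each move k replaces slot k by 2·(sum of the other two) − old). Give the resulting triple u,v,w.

start (-4,-5,-4) = (f(1,0),f(0,1),f(1,1))
replace slot 2: 2·((-4)+(-4)) − (-5) = -11 → (-4,-11,-4)
replace slot 1: 2·((-11)+(-4)) − (-4) = -26 → (-26,-11,-4)
replace slot 2: 2·((-26)+(-4)) − (-11) = -49 → (-26,-49,-4)
replace slot 1: 2·((-49)+(-4)) − (-26) = -80 → (-80,-49,-4)

-80,-49,-4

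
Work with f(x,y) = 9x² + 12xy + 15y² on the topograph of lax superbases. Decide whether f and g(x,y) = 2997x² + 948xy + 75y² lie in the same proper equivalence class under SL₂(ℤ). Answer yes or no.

D₁ = -396, D₂ = -396
f: translate: b→-6 (≡12 mod 18), so (9,12,15)→(9,-6,12)
f: reduced (well bottom): (9,-6,12) with a≤c, −a<b≤a
g: flip: (2997,948,75)→(75,-948,2997)
g: translate: b→-48 (≡-948 mod 150), so (75,-948,2997)→(75,-48,9)
g: flip: (75,-48,9)→(9,48,75)
g: translate: b→-6 (≡48 mod 18), so (9,48,75)→(9,-6,12)
g: reduced (well bottom): (9,-6,12) with a≤c, −a<b≤a
reduced forms (9, -6, 12) vs (9, -6, 12) ⇒ equivalent

yes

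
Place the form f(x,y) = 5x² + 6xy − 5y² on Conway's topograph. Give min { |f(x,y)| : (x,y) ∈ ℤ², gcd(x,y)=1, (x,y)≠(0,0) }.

river: ρ → (-5,4,6)
river: ρ → (6,8,-3)
river: ρ → (-3,10,3)
river: ρ → (3,8,-6)
river: ρ → (-6,4,5)
river: ρ → (5,6,-5)
closes: descent 0, river 6
min |a| on river = 3

3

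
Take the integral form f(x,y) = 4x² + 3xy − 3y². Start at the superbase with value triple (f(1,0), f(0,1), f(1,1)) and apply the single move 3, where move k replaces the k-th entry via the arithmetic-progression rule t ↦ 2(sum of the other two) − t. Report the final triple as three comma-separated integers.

start (4,-3,4) = (f(1,0),f(0,1),f(1,1))
replace slot 3: 2·(4+(-3)) − 4 = -2 → (4,-3,-2)

4,-3,-2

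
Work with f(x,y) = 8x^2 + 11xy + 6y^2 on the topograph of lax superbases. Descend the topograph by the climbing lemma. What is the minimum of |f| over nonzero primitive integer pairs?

translate: b→-5 (≡11 mod 16), so (8,11,6)→(8,-5,3)
flip: (8,-5,3)→(3,5,8)
translate: b→-1 (≡5 mod 6), so (3,5,8)→(3,-1,6)
reduced (well bottom): (3,-1,6) with a≤c, −a<b≤a
well minimum = a = 3

3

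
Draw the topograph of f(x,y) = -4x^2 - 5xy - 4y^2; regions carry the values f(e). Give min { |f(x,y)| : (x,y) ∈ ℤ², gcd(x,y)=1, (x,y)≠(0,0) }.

translate: b→-3 (≡5 mod 8), so (4,5,4)→(4,-3,3)
flip: (4,-3,3)→(3,3,4)
reduced (well bottom): (3,3,4) with a≤c, −a<b≤a
well minimum |f| = |-3| = 3 (negative-definite)

3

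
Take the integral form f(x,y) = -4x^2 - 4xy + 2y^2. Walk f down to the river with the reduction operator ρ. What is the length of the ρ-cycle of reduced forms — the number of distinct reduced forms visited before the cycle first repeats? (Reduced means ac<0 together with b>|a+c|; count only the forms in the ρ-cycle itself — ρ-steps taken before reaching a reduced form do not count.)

D = 48, ⌊√D⌋ = 6
descent: ρ → (2,4,-4)  [lands on river]
river: ρ → (-4,4,2)
ρ-cycle length = 2 (tail of 1 descent step not counted)

2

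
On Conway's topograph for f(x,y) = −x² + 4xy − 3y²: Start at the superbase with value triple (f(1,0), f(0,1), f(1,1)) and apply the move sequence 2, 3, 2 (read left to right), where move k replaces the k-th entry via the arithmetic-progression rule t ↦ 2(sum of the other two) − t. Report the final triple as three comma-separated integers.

start (-1,-3,0) = (f(1,0),f(0,1),f(1,1))
replace slot 2: 2·((-1)+0) − (-3) = 1 → (-1,1,0)
replace slot 3: 2·((-1)+1) − 0 = 0 → (-1,1,0)
replace slot 2: 2·((-1)+0) − 1 = -3 → (-1,-3,0)

-1,-3,0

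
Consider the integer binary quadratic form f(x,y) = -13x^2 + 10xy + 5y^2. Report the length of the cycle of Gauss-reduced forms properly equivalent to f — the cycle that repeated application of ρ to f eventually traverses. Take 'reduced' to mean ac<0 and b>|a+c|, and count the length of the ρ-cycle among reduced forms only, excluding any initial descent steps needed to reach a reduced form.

D = 360, ⌊√D⌋ = 18
river: ρ → (5,10,-13)
river: ρ → (-13,16,2)
river: ρ → (2,16,-13)
river: ρ → (-13,10,5)
ρ-cycle length = 4 (tail of 0 descent steps not counted)

4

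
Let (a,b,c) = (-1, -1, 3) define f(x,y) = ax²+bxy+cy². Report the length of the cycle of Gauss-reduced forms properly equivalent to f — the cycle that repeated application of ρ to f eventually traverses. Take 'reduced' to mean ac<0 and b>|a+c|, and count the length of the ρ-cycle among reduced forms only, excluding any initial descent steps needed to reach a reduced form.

D = 13, ⌊√D⌋ = 3
descent: ρ → (3,1,-1)
descent: ρ → (-1,3,1)  [lands on river]
river: ρ → (1,3,-1)
ρ-cycle length = 2 (tail of 2 descent steps not counted)

2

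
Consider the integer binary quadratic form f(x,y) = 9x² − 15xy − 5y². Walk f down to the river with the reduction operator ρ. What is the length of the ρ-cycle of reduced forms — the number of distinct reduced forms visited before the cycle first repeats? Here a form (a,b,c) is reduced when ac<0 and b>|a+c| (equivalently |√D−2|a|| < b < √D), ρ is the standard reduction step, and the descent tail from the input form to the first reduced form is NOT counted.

D = 405, ⌊√D⌋ = 20
descent: ρ → (-5,15,9)  [lands on river]
river: ρ → (9,3,-11)
river: ρ → (-11,19,1)
river: ρ → (1,19,-11)
river: ρ → (-11,3,9)
river: ρ → (9,15,-5)
ρ-cycle length = 6 (tail of 1 descent step not counted)

6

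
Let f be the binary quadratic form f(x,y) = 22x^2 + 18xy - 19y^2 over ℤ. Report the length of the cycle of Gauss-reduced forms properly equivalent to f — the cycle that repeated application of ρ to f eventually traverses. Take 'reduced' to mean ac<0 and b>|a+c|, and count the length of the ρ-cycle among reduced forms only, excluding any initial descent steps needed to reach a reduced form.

D = 1996, ⌊√D⌋ = 44
river: ρ → (-19,20,21)
river: ρ → (21,22,-18)
river: ρ → (-18,14,25)
river: ρ → (25,36,-7)
river: ρ → (-7,34,30)
river: ρ → (30,26,-11)
river: ρ → (-11,40,9)
river: ρ → (9,32,-27)
river: ρ → (-27,22,14)
river: ρ → (14,34,-15)
river: ρ → (-15,26,22)
river: ρ → (22,18,-19)
ρ-cycle length = 12 (tail of 0 descent steps not counted)

12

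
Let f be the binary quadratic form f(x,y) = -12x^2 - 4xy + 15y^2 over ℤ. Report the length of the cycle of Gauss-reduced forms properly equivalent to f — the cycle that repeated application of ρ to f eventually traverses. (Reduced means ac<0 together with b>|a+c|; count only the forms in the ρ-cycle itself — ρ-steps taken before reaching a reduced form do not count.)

D = 736, ⌊√D⌋ = 27
descent: ρ → (15,4,-12)  [lands on river]
river: ρ → (-12,20,7)
river: ρ → (7,22,-9)
river: ρ → (-9,14,15)
river: ρ → (15,16,-8)
river: ρ → (-8,16,15)
river: ρ → (15,14,-9)
river: ρ → (-9,22,7)
river: ρ → (7,20,-12)
river: ρ → (-12,4,15)
river: ρ → (15,26,-1)
river: ρ → (-1,26,15)
ρ-cycle length = 12 (tail of 1 descent step not counted)

12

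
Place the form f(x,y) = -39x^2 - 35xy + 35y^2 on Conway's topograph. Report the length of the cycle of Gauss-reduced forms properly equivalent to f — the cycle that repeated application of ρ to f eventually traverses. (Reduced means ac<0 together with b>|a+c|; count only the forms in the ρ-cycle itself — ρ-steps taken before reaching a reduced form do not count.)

D = 6685, ⌊√D⌋ = 81
descent: ρ → (35,35,-39)  [lands on river]
river: ρ → (-39,43,31)
river: ρ → (31,81,-1)
river: ρ → (-1,81,31)
river: ρ → (31,43,-39)
river: ρ → (-39,35,35)
ρ-cycle length = 6 (tail of 1 descent step not counted)

6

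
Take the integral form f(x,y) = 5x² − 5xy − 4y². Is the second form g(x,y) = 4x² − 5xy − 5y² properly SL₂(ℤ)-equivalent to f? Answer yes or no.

D₁ = 105, D₂ = 105
river cycle of f (length 6): (-4, 5, 5), (5, 5, -4), (-4, 3, 6), (6, 9, -1), (-1, 9, 6), (6, 3, -4)
river cycle of g (length 6): (-5, 5, 4), (4, 3, -6), (-6, 9, 1), (1, 9, -6), (-6, 3, 4), (4, 5, -5)
cycles differ ⇒ inequivalent

no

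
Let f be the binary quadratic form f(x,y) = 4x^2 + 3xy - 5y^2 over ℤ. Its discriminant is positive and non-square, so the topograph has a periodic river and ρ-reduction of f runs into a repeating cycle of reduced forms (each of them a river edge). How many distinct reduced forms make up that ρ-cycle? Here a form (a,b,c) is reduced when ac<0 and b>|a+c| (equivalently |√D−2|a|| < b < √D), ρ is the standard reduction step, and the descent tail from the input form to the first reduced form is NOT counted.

D = 89, ⌊√D⌋ = 9
river: ρ → (-5,7,2)
river: ρ → (2,9,-1)
river: ρ → (-1,9,2)
river: ρ → (2,7,-5)
river: ρ → (-5,3,4)
river: ρ → (4,5,-4)
river: ρ → (-4,3,5)
river: ρ → (5,7,-2)
river: ρ → (-2,9,1)
river: ρ → (1,9,-2)
river: ρ → (-2,7,5)
river: ρ → (5,3,-4)
river: ρ → (-4,5,4)
river: ρ → (4,3,-5)
ρ-cycle length = 14 (tail of 0 descent steps not counted)

14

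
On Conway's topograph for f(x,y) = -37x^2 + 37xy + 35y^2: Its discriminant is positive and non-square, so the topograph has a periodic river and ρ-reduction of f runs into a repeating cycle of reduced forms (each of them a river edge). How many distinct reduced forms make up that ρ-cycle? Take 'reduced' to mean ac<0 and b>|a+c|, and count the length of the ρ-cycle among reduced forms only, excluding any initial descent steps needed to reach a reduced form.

D = 6549, ⌊√D⌋ = 80
river: ρ → (35,33,-39)
river: ρ → (-39,45,29)
river: ρ → (29,71,-13)
river: ρ → (-13,59,59)
river: ρ → (59,59,-13)
river: ρ → (-13,71,29)
river: ρ → (29,45,-39)
river: ρ → (-39,33,35)
river: ρ → (35,37,-37)
river: ρ → (-37,37,35)
ρ-cycle length = 10 (tail of 0 descent steps not counted)

10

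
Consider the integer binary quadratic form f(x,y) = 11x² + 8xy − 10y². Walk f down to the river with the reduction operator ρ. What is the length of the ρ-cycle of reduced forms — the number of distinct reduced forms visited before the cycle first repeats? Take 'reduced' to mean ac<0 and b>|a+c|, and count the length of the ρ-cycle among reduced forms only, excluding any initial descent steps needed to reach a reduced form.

D = 504, ⌊√D⌋ = 22
river: ρ → (-10,12,9)
river: ρ → (9,6,-13)
river: ρ → (-13,20,2)
river: ρ → (2,20,-13)
river: ρ → (-13,6,9)
river: ρ → (9,12,-10)
river: ρ → (-10,8,11)
river: ρ → (11,14,-7)
river: ρ → (-7,14,11)
river: ρ → (11,8,-10)
ρ-cycle length = 10 (tail of 0 descent steps not counted)

10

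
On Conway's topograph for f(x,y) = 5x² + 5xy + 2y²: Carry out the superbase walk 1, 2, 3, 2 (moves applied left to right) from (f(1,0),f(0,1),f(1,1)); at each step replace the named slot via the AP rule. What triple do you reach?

start (5,2,12) = (f(1,0),f(0,1),f(1,1))
replace slot 1: 2·(2+12) − 5 = 23 → (23,2,12)
replace slot 2: 2·(23+12) − 2 = 68 → (23,68,12)
replace slot 3: 2·(23+68) − 12 = 170 → (23,68,170)
replace slot 2: 2·(23+170) − 68 = 318 → (23,318,170)

23,318,170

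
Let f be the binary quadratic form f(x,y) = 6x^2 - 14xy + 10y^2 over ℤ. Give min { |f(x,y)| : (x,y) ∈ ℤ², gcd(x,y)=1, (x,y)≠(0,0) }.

translate: b→-2 (≡-14 mod 12), so (6,-14,10)→(6,-2,2)
flip: (6,-2,2)→(2,2,6)
reduced (well bottom): (2,2,6) with a≤c, −a<b≤a
well minimum = a = 2

2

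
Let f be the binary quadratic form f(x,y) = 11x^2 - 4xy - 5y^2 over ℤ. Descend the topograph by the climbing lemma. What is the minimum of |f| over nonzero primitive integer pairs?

descent: ρ → (-5,14,2)  [lands on river]
river: ρ → (2,14,-5)
river: ρ → (-5,6,10)
river: ρ → (10,14,-1)
river: ρ → (-1,14,10)
river: ρ → (10,6,-5)
closes: descent 1, river 6
min |a| on river = 1

1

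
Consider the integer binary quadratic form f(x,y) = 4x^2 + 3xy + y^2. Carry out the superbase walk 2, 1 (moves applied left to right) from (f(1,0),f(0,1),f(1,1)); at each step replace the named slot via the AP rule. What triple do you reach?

start (4,1,8) = (f(1,0),f(0,1),f(1,1))
replace slot 2: 2·(4+8) − 1 = 23 → (4,23,8)
replace slot 1: 2·(23+8) − 4 = 58 → (58,23,8)

58,23,8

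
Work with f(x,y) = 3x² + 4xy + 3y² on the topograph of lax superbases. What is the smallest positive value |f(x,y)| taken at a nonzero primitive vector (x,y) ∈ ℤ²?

translate: b→-2 (≡4 mod 6), so (3,4,3)→(3,-2,2)
flip: (3,-2,2)→(2,2,3)
reduced (well bottom): (2,2,3) with a≤c, −a<b≤a
well minimum = a = 2

2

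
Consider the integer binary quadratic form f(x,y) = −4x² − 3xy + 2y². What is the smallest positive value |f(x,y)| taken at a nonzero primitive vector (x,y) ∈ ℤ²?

descent: ρ → (2,3,-4)  [lands on river]
river: ρ → (-4,5,1)
river: ρ → (1,5,-4)
river: ρ → (-4,3,2)
river: ρ → (2,5,-2)
river: ρ → (-2,3,4)
river: ρ → (4,5,-1)
river: ρ → (-1,5,4)
river: ρ → (4,3,-2)
river: ρ → (-2,5,2)
closes: descent 1, river 10
min |a| on river = 1

1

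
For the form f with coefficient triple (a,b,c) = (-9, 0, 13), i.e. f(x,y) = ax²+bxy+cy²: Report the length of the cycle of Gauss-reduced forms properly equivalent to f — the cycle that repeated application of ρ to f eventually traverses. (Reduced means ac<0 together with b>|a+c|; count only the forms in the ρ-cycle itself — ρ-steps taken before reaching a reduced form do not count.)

D = 468, ⌊√D⌋ = 21
descent: ρ → (13,0,-9)
descent: ρ → (-9,18,4)  [lands on river]
river: ρ → (4,14,-17)
river: ρ → (-17,20,1)
river: ρ → (1,20,-17)
river: ρ → (-17,14,4)
river: ρ → (4,18,-9)
ρ-cycle length = 6 (tail of 2 descent steps not counted)

6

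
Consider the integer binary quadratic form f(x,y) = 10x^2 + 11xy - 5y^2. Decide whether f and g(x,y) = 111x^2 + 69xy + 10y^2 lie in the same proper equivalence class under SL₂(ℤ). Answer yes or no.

D₁ = 321, D₂ = 321
river cycle of f (length 6): (-5, 9, 12), (12, 15, -2), (-2, 17, 4), (4, 15, -6), (-6, 9, 10), (10, 11, -5)
river cycle of g (length 6): (10, 11, -5), (-5, 9, 12), (12, 15, -2), (-2, 17, 4), (4, 15, -6), (-6, 9, 10)
cycles coincide ⇒ equivalent

yes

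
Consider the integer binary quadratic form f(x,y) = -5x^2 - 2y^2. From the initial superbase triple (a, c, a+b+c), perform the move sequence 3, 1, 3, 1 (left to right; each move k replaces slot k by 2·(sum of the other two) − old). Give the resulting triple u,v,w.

start (-5,-2,-7) = (f(1,0),f(0,1),f(1,1))
replace slot 3: 2·((-5)+(-2)) − (-7) = -7 → (-5,-2,-7)
replace slot 1: 2·((-2)+(-7)) − (-5) = -13 → (-13,-2,-7)
replace slot 3: 2·((-13)+(-2)) − (-7) = -23 → (-13,-2,-23)
replace slot 1: 2·((-2)+(-23)) − (-13) = -37 → (-37,-2,-23)

-37,-2,-23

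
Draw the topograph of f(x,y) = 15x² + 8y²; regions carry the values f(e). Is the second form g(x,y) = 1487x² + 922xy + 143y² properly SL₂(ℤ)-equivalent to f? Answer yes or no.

D₁ = -480, D₂ = -480
f: flip: (15,0,8)→(8,0,15)
f: reduced (well bottom): (8,0,15) with a≤c, −a<b≤a
g: flip: (1487,922,143)→(143,-922,1487)
g: translate: b→-64 (≡-922 mod 286), so (143,-922,1487)→(143,-64,8)
g: flip: (143,-64,8)→(8,64,143)
g: translate: b→0 (≡64 mod 16), so (8,64,143)→(8,0,15)
g: reduced (well bottom): (8,0,15) with a≤c, −a<b≤a
reduced forms (8, 0, 15) vs (8, 0, 15) ⇒ equivalent

yes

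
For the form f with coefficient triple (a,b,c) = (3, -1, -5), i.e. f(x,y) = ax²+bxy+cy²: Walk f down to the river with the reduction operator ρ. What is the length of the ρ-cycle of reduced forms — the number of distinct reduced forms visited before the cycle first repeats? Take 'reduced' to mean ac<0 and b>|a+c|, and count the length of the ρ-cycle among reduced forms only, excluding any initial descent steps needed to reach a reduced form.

D = 61, ⌊√D⌋ = 7
descent: ρ → (-5,1,3)
descent: ρ → (3,5,-3)  [lands on river]
river: ρ → (-3,7,1)
river: ρ → (1,7,-3)
river: ρ → (-3,5,3)
river: ρ → (3,7,-1)
river: ρ → (-1,7,3)
ρ-cycle length = 6 (tail of 2 descent steps not counted)

6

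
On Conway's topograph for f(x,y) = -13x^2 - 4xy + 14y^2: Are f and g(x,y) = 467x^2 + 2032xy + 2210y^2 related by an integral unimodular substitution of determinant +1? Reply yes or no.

D₁ = 744, D₂ = 744
river cycle of f (length 10): (14, 4, -13), (-13, 22, 5), (5, 18, -21), (-21, 24, 2), (2, 24, -21), (-21, 18, 5), (5, 22, -13), (-13, 4, 14), (14, 24, -3), (-3, 24, 14)
river cycle of g (length 10): (14, 4, -13), (-13, 22, 5), (5, 18, -21), (-21, 24, 2), (2, 24, -21), (-21, 18, 5), (5, 22, -13), (-13, 4, 14), (14, 24, -3), (-3, 24, 14)
cycles coincide ⇒ equivalent

yes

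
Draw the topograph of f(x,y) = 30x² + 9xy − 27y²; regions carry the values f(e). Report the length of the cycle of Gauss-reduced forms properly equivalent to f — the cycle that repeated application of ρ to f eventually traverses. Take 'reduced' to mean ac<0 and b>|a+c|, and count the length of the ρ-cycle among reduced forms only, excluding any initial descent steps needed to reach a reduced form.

D = 3321, ⌊√D⌋ = 57
river: ρ → (-27,45,12)
river: ρ → (12,51,-15)
river: ρ → (-15,39,30)
river: ρ → (30,21,-24)
river: ρ → (-24,27,27)
river: ρ → (27,27,-24)
river: ρ → (-24,21,30)
river: ρ → (30,39,-15)
river: ρ → (-15,51,12)
river: ρ → (12,45,-27)
river: ρ → (-27,9,30)
river: ρ → (30,51,-6)
river: ρ → (-6,57,3)
river: ρ → (3,57,-6)
river: ρ → (-6,51,30)
river: ρ → (30,9,-27)
ρ-cycle length = 16 (tail of 0 descent steps not counted)

16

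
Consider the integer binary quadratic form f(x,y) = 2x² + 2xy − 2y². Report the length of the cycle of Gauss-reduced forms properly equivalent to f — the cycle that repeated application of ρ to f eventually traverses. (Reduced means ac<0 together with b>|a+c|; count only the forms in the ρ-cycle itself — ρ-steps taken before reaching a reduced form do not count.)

D = 20, ⌊√D⌋ = 4
river: ρ → (-2,2,2)
river: ρ → (2,2,-2)
ρ-cycle length = 2 (tail of 0 descent steps not counted)

2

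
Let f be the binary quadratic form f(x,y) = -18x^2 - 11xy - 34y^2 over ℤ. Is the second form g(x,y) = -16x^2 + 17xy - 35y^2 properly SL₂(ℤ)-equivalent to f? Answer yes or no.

D₁ = -2327, D₂ = -1951
discriminants differ ⇒ not SL₂(ℤ)-equivalent

no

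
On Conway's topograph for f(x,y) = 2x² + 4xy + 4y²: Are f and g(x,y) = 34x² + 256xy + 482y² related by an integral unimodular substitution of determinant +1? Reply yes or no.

D₁ = -16, D₂ = -16
f: translate: b→0 (≡4 mod 4), so (2,4,4)→(2,0,2)
f: reduced (well bottom): (2,0,2) with a≤c, −a<b≤a
g: translate: b→-16 (≡256 mod 68), so (34,256,482)→(34,-16,2)
g: flip: (34,-16,2)→(2,16,34)
g: translate: b→0 (≡16 mod 4), so (2,16,34)→(2,0,2)
g: reduced (well bottom): (2,0,2) with a≤c, −a<b≤a
reduced forms (2, 0, 2) vs (2, 0, 2) ⇒ equivalent

yes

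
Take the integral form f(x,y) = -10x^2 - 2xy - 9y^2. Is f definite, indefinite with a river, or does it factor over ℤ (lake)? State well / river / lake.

D = b²−4ac = (-2)² − 4·(-10)·(-9) = -356
D < 0 ⇒ definite ⇒ every region one sign ⇒ single well

well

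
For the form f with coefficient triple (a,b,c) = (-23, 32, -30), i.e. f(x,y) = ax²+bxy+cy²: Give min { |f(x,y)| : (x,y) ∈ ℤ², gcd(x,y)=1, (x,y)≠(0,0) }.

translate: b→14 (≡-32 mod 46), so (23,-32,30)→(23,14,21)
flip: (23,14,21)→(21,-14,23)
reduced (well bottom): (21,-14,23) with a≤c, −a<b≤a
well minimum |f| = |-21| = 21 (negative-definite)

21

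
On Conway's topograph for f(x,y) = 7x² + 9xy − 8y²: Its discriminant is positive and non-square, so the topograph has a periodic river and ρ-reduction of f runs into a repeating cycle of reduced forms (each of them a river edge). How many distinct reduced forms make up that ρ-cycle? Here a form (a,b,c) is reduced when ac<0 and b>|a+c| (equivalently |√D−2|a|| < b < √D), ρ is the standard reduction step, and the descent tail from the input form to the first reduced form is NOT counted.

D = 305, ⌊√D⌋ = 17
river: ρ → (-8,7,8)
river: ρ → (8,9,-7)
river: ρ → (-7,5,10)
river: ρ → (10,15,-2)
river: ρ → (-2,17,2)
river: ρ → (2,15,-10)
river: ρ → (-10,5,7)
river: ρ → (7,9,-8)
ρ-cycle length = 8 (tail of 0 descent steps not counted)

8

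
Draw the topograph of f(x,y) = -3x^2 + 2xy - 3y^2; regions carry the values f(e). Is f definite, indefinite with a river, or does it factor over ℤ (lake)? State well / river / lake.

D = b²−4ac = 2² − 4·(-3)·(-3) = -32
D < 0 ⇒ definite ⇒ every region one sign ⇒ single well

well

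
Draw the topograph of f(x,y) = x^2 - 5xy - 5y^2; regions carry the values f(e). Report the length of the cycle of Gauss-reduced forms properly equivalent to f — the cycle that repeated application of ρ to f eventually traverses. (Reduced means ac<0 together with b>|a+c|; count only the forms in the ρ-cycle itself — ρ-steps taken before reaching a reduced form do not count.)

D = 45, ⌊√D⌋ = 6
descent: ρ → (-5,5,1)  [lands on river]
river: ρ → (1,5,-5)
ρ-cycle length = 2 (tail of 1 descent step not counted)

2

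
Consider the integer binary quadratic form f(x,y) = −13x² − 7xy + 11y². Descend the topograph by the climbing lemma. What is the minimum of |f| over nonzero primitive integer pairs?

descent: ρ → (11,7,-13)  [lands on river]
river: ρ → (-13,19,5)
river: ρ → (5,21,-9)
river: ρ → (-9,15,11)
closes: descent 1, river 4
min |a| on river = 5

5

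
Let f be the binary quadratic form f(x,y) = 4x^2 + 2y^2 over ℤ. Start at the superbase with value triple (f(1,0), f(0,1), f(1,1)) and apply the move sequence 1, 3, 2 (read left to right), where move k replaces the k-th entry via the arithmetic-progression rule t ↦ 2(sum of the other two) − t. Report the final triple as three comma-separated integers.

start (4,2,6) = (f(1,0),f(0,1),f(1,1))
replace slot 1: 2·(2+6) − 4 = 12 → (12,2,6)
replace slot 3: 2·(12+2) − 6 = 22 → (12,2,22)
replace slot 2: 2·(12+22) − 2 = 66 → (12,66,22)

12,66,22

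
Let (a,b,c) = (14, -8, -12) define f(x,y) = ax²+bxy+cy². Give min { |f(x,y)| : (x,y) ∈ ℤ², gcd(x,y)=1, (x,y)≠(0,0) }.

descent: ρ → (-12,8,14)  [lands on river]
river: ρ → (14,20,-6)
river: ρ → (-6,16,20)
river: ρ → (20,24,-2)
river: ρ → (-2,24,20)
river: ρ → (20,16,-6)
river: ρ → (-6,20,14)
river: ρ → (14,8,-12)
river: ρ → (-12,16,10)
river: ρ → (10,24,-4)
river: ρ → (-4,24,10)
river: ρ → (10,16,-12)
closes: descent 1, river 12
min |a| on river = 2

2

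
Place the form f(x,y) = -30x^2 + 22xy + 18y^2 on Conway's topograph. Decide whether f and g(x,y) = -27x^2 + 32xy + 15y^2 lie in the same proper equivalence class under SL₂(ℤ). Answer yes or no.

D₁ = 2644, D₂ = 2644
river cycle of f (length 22): (18, 50, -2), (-2, 50, 18), (18, 22, -30), (-30, 38, 10), (10, 42, -22), (-22, 46, 6), (6, 50, -6), (-6, 46, 22), (22, 42, -10), (-10, 38, 30), … (12 more)
river cycle of g (length 78): (15, 28, -31), (-31, 34, 12), (12, 38, -25), (-25, 12, 25), (25, 38, -12), (-12, 34, 31), (31, 28, -15), (-15, 32, 27), (27, 22, -20), (-20, 18, 29), … (68 more)
cycles differ ⇒ inequivalent

no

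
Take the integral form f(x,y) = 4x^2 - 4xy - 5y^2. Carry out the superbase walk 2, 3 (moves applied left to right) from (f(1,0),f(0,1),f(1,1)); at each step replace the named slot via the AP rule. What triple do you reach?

start (4,-5,-5) = (f(1,0),f(0,1),f(1,1))
replace slot 2: 2·(4+(-5)) − (-5) = 3 → (4,3,-5)
replace slot 3: 2·(4+3) − (-5) = 19 → (4,3,19)

4,3,19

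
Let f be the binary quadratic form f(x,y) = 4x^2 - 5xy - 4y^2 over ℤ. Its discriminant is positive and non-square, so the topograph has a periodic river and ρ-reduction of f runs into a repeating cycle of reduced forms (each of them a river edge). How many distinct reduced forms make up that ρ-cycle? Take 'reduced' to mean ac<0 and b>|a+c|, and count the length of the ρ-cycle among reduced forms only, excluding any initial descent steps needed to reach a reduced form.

D = 89, ⌊√D⌋ = 9
descent: ρ → (-4,5,4)  [lands on river]
river: ρ → (4,3,-5)
river: ρ → (-5,7,2)
river: ρ → (2,9,-1)
river: ρ → (-1,9,2)
river: ρ → (2,7,-5)
river: ρ → (-5,3,4)
river: ρ → (4,5,-4)
river: ρ → (-4,3,5)
river: ρ → (5,7,-2)
river: ρ → (-2,9,1)
river: ρ → (1,9,-2)
river: ρ → (-2,7,5)
river: ρ → (5,3,-4)
ρ-cycle length = 14 (tail of 1 descent step not counted)

14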